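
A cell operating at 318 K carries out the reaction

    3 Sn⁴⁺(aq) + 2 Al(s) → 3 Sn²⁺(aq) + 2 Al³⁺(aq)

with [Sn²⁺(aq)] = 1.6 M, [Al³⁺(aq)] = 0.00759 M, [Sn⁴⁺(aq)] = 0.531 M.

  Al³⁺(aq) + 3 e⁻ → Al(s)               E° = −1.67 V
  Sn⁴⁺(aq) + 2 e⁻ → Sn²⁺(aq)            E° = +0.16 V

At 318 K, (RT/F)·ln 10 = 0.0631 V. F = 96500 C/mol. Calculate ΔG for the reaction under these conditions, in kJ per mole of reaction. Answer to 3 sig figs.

The standard cell potential is +0.16 − (−1.67) = +1.83 V, with n = 6 electrons in the balanced equation.
The reaction quotient is ([Sn²⁺(aq)]^3·[Al³⁺(aq)]^2) / [Sn⁴⁺(aq)]^3 = 0.00158; by Nernst, E = +1.83 − (0.0631/6)(−2.802) = +1.8595 V.
Finally ΔG = −nFE = −(6)(96500 C/mol)(+1.8595 V) = −1080 kJ/mol.

−1080 kJ/mol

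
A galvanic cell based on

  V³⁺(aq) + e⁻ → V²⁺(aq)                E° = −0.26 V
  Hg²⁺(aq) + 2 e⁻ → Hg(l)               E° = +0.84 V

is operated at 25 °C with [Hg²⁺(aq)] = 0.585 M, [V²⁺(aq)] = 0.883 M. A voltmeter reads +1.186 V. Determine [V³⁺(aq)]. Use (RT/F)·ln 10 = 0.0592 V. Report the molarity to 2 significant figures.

0.024 M

Hg²⁺/Hg is the cathode (higher E°); E°cell = +0.84 − (−0.26) = +1.10 V with n = 2.
Rearranging E = E° − (0.0592/n)·log Q gives log Q = 2(+1.10 − (+1.186))/0.0592 = −2.905.
Balancing electrons gives Hg²⁺(aq) + 2 V²⁺(aq) → Hg(l) + 2 V³⁺(aq); thus Q = [V³⁺(aq)]^2 / ([Hg²⁺(aq)]·[V²⁺(aq)]^2).
Isolating [V³⁺(aq)] in Q = 10^{−2.905} yields log [V³⁺(aq)] = −1.623, i.e. 0.024 M.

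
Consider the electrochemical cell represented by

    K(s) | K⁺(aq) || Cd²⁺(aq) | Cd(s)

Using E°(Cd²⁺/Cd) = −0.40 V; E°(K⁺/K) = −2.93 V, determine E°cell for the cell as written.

+2.53 V

By convention the left-hand electrode in cell notation is the anode (oxidation) and the right-hand electrode is the cathode (reduction).
E°cell = E°(right) − E°(left) = −0.40 − (−2.93) = +2.53 V.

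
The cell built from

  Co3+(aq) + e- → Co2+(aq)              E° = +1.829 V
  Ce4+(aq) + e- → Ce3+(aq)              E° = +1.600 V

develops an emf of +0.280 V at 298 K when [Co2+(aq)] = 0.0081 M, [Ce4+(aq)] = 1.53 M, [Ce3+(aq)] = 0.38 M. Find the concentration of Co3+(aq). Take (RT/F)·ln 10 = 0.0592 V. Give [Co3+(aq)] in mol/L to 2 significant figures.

0.24 M

Co³⁺/Co²⁺ is the cathode (higher E°); E°cell = +1.829 − (+1.600) = +0.229 V with n = 1.
Rearranging E = E° − (0.0592/n)·log Q gives log Q = 1(+0.229 − (+0.280))/0.0592 = −0.861.
For Co3+(aq) + Ce3+(aq) → Co2+(aq) + Ce4+(aq), the reaction quotient is Q = ([Co2+(aq)]·[Ce4+(aq)]) / ([Co3+(aq)]·[Ce3+(aq)]).
Solving for the unknown gives log [Co3+(aq)] = −0.626, so [Co3+(aq)] ≈ 0.24 M.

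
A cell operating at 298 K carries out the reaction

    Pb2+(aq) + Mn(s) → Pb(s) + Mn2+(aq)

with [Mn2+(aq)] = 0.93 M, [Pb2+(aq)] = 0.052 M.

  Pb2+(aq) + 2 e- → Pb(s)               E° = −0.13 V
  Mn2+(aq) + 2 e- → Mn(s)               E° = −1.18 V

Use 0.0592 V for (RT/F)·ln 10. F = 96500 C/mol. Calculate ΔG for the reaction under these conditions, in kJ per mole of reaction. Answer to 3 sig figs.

The standard cell potential is −0.13 − (−1.18) = +1.05 V, with n = 2 electrons in the balanced equation.
Q = [Mn2+(aq)] / [Pb2+(aq)] = 17.9, so log Q = 1.252 and E = +1.05 − (0.0592/2)(1.252) = +1.0129 V.
Then ΔG = −nFE = −2 × 96500 × +1.0129 J/mol = −195 kJ/mol.

−195 kJ/mol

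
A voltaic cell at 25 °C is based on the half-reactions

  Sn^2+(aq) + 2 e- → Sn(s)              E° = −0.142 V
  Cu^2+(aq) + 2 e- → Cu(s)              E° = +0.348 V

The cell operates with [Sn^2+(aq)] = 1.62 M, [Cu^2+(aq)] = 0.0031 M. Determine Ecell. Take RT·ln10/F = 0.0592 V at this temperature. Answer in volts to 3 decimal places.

Since E°(Cu²⁺/Cu) > E°(Sn²⁺/Sn), Cu²⁺/Cu serves as the cathode.
E°cell = +0.348 − (−0.142) = +0.490 V, with n = 2 electrons transferred.
Balancing gives Cu^2+(aq) + Sn(s) → Cu(s) + Sn^2+(aq); hence Q = [Sn^2+(aq)] / [Cu^2+(aq)] = 523 (log Q = 2.718).
By the Nernst equation, E = +0.490 − (0.0592/2)·(2.718) = +0.410 V.

+0.410 V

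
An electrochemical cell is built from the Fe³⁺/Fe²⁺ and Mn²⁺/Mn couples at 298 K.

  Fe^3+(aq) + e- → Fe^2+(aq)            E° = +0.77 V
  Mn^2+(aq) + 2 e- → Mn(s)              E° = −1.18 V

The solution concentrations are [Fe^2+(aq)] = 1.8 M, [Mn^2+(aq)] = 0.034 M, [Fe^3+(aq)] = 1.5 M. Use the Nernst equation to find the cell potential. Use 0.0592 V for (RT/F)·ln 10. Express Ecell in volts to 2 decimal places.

+1.99 V

Fe³⁺/Fe²⁺ is reduced (cathode, E° = +0.77 V) and Mn²⁺/Mn is oxidized (anode).
The standard potential is +0.77 − (−1.18) = +1.95 V and the balanced reaction transfers n = 2 electrons.
The balanced reaction is 2 Fe^3+(aq) + Mn(s) → 2 Fe^2+(aq) + Mn^2+(aq), so Q = ([Fe^2+(aq)]^2·[Mn^2+(aq)]) / [Fe^3+(aq)]^2 = 0.049 and log Q = −1.310.
Applying E = E° − (RT ln10/nF)·log Q gives +1.95 − (0.0592/2)(−1.310) = +1.99 V.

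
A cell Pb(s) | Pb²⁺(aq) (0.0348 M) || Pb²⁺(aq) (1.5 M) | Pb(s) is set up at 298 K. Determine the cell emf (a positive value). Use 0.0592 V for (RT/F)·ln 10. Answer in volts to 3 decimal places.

For a concentration cell E°cell = 0, since both electrodes use the same couple.
The compartment with the higher Pb²⁺(aq) concentration (1.5 M) acts as the cathode; ions are reduced there and produced at the dilute (0.0348 M) anode.
With n = 2, Ecell = −(0.0592/2)·log([dilute]/[conc]) = −(0.0592/2)·log(0.0348/1.5) = +0.048 V.

0.048 V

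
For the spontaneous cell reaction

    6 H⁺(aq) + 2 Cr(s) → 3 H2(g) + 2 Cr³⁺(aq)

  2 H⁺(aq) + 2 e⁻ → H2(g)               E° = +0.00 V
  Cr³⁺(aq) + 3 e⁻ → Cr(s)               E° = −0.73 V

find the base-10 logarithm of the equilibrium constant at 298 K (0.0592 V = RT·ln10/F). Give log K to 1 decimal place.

The 2H⁺/H₂ couple is reduced (cathode); E°cell = +0.00 − (−0.73) = +0.73 V with n = 6.
At equilibrium E = 0, so log K = nE°cell / 0.0592 = (6)(+0.73) / 0.0592 = 74.0.

log K = 74.0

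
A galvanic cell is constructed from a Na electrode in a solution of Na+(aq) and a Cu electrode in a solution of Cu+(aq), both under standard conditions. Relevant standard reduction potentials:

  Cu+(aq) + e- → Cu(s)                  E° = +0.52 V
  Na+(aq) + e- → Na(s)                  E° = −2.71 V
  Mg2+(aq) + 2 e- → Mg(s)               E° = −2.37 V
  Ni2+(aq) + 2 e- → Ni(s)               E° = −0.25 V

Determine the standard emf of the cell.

The Cu⁺/Cu couple has the higher E°, so Cu ion is reduced (cathode) and Na is oxidized (anode).
E°cell = E°(cathode) − E°(anode) = +0.52 − (−2.71) = +3.23 V.

+3.23 V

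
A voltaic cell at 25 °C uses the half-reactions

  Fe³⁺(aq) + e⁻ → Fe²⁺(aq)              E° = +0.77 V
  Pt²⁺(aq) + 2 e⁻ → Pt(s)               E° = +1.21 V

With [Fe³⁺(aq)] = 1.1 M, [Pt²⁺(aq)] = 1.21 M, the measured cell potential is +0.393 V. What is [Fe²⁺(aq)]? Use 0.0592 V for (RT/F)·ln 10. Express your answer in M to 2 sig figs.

The Pt²⁺/Pt couple has the larger reduction potential, so it is the cathode: E°cell = +1.21 − (+0.77) = +0.44 V and n = 2.
Rearranging E = E° − (0.0592/n)·log Q gives log Q = 2(+0.44 − (+0.393))/0.0592 = 1.588.
For Pt²⁺(aq) + 2 Fe²⁺(aq) → Pt(s) + 2 Fe³⁺(aq), the reaction quotient is Q = [Fe³⁺(aq)]^2 / ([Pt²⁺(aq)]·[Fe²⁺(aq)]^2).
Solving for the unknown gives log [Fe²⁺(aq)] = −0.794, so [Fe²⁺(aq)] ≈ 0.16 M.

0.16 M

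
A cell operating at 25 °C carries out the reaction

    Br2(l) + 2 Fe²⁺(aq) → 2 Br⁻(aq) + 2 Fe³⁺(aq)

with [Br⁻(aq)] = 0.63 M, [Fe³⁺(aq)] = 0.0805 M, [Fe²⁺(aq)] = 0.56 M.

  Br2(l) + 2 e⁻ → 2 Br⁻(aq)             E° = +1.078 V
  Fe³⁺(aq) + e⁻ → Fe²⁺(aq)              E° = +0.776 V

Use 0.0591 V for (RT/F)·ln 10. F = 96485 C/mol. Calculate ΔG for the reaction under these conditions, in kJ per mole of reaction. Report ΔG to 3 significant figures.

The standard cell potential is +1.078 − (+0.776) = +0.302 V, with n = 2 electrons in the balanced equation.
The reaction quotient is ([Br⁻(aq)]^2·[Fe³⁺(aq)]^2) / [Fe²⁺(aq)]^2 = 0.0082; by Nernst, E = +0.302 − (0.0591/2)(−2.086) = +0.3636 V.
Then ΔG = −nFE = −2 × 96485 × +0.3636 J/mol = −70.2 kJ/mol.

−70.2 kJ/mol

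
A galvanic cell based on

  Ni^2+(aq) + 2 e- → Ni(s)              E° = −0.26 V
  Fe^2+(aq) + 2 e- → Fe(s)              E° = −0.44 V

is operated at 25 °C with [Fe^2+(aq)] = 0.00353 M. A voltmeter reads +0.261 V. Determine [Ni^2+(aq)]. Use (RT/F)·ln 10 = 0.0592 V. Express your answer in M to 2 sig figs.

1.9 M

The Ni²⁺/Ni couple has the larger reduction potential, so it is the cathode: E°cell = −0.26 − (−0.44) = +0.18 V and n = 2.
Since E = E° − (0.0592/n)·log Q, log Q = n(E° − E)/0.0592 = −2.736.
For Ni^2+(aq) + Fe(s) → Ni(s) + Fe^2+(aq), the reaction quotient is Q = [Fe^2+(aq)] / [Ni^2+(aq)].
Substituting the known concentrations and solving, log [Ni^2+(aq)] = 0.284 and [Ni^2+(aq)] = 1.9 M.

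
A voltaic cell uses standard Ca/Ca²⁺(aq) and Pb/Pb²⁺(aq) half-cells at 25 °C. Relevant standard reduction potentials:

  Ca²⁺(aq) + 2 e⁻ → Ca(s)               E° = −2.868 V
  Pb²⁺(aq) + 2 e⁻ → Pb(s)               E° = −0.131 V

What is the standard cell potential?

The Pb²⁺/Pb couple has the higher E°, so Pb ion is reduced (cathode) and Ca is oxidized (anode).
E°cell = E°(cathode) − E°(anode) = −0.131 − (−2.868) = +2.737 V.

+2.737 V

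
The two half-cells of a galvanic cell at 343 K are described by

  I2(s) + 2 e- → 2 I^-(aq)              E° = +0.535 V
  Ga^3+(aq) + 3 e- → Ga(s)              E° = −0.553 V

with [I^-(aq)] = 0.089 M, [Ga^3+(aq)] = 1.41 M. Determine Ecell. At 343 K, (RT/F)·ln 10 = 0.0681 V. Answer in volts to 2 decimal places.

+1.16 V

I₂/I⁻ is reduced (cathode, E° = +0.535 V) and Ga³⁺/Ga is oxidized (anode).
E°cell = +0.535 − (−0.553) = +1.088 V, with n = 6 electrons transferred.
The balanced reaction is 3 I2(s) + 2 Ga(s) → 6 I^-(aq) + 2 Ga^3+(aq), so Q = [I^-(aq)]^6·[Ga^3+(aq)]^2 = 9.88×10^−7 and log Q = −6.005.
By the Nernst equation, E = +1.088 − (0.0681/6)·(−6.005) = +1.16 V.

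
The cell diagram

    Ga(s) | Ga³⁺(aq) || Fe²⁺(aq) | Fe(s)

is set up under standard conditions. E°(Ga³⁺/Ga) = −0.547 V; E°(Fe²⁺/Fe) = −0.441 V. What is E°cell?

By convention the left-hand electrode in cell notation is the anode (oxidation) and the right-hand electrode is the cathode (reduction).
E°cell = E°(right) − E°(left) = −0.441 − (−0.547) = +0.106 V.

+0.106 V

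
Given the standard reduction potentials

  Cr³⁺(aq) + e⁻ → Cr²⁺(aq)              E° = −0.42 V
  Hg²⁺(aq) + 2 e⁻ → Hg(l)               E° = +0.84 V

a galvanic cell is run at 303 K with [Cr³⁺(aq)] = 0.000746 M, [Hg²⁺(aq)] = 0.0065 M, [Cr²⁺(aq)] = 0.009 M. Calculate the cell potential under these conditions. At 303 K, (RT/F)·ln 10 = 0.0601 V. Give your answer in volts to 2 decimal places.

Hg²⁺/Hg is reduced (cathode, E° = +0.84 V) and Cr³⁺/Cr²⁺ is oxidized (anode).
E°cell = E°cat − E°an = +0.84 − (−0.42) = +1.26 V; n = 2.
Balancing gives Hg²⁺(aq) + 2 Cr²⁺(aq) → Hg(l) + 2 Cr³⁺(aq); hence Q = [Cr³⁺(aq)]^2 / ([Hg²⁺(aq)]·[Cr²⁺(aq)]^2) = 1.06 (log Q = 0.024).
By the Nernst equation, E = +1.26 − (0.0601/2)·(0.024) = +1.26 V.

+1.26 V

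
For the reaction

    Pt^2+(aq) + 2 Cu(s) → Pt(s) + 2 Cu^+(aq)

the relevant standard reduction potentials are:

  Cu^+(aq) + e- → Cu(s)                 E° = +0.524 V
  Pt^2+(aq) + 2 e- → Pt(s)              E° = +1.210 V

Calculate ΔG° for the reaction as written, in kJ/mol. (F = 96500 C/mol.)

−132 kJ/mol

In the reaction as written Pt^2+(aq) is reduced, so the Pt²⁺/Pt couple is the cathode and Cu⁺/Cu is the anode.
E°cell = +1.210 − (+0.524) = +0.686 V; balancing electrons gives n = 2.
ΔG° = −nFE°cell = −(2)(96500)(+0.686) J/mol = −132 kJ/mol.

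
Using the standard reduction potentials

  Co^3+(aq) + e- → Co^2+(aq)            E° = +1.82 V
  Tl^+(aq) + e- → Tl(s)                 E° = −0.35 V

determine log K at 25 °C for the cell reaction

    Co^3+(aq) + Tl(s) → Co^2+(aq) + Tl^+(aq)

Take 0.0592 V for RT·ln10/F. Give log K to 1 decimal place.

The Co³⁺/Co²⁺ couple is reduced (cathode); E°cell = +1.82 − (−0.35) = +2.17 V with n = 1.
At equilibrium E = 0, so log K = nE°cell / 0.0592 = (1)(+2.17) / 0.0592 = 36.7.

log K = 36.7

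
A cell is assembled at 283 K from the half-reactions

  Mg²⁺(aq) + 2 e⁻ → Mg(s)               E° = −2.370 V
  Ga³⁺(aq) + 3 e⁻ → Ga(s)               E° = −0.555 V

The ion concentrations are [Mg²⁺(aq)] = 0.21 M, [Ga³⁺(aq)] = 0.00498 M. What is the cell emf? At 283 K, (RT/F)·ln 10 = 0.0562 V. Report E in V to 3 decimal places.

The Ga³⁺/Ga couple has the more positive E°, so it is the cathode; Mg²⁺/Mg is the anode.
The standard potential is −0.555 − (−2.370) = +1.815 V and the balanced reaction transfers n = 6 electrons.
The balanced reaction is 2 Ga³⁺(aq) + 3 Mg(s) → 2 Ga(s) + 3 Mg²⁺(aq), so Q = [Mg²⁺(aq)]^3 / [Ga³⁺(aq)]^2 = 373 and log Q = 2.572.
By the Nernst equation, E = +1.815 − (0.0562/6)·(2.572) = +1.791 V.

+1.791 V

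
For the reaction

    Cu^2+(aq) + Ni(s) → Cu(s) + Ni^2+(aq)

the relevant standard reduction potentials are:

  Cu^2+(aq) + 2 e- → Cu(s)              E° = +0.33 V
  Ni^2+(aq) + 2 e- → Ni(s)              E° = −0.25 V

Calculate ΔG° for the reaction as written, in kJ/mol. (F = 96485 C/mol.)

−112 kJ/mol

In the reaction as written Cu^2+(aq) is reduced, so the Cu²⁺/Cu couple is the cathode and Ni²⁺/Ni is the anode.
E°cell = +0.33 − (−0.25) = +0.58 V; balancing electrons gives n = 2.
ΔG° = −nFE°cell = −(2)(96485)(+0.58) J/mol = −112 kJ/mol.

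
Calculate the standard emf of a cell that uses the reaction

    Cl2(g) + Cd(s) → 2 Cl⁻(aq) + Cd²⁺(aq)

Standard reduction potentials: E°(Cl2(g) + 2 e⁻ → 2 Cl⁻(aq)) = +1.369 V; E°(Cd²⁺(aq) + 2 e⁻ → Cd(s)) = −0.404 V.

+1.773 V

In the reaction as written, Cl2(g) is reduced (cathode) and Cd²⁺(aq) is produced by oxidation at the anode.
E°cell = E°(cathode) − E°(anode) = +1.369 − (−0.404) = +1.773 V.
The positive value indicates the reaction is spontaneous as written.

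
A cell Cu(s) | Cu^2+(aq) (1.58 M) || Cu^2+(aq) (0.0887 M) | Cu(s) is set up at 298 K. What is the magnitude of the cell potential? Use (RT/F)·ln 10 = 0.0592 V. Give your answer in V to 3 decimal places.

0.037 V

For a concentration cell E°cell = 0, since both electrodes use the same couple.
The compartment with the higher Cu^2+(aq) concentration (1.58 M) acts as the cathode; ions are reduced there and produced at the dilute (0.0887 M) anode.
With n = 2, Ecell = −(0.0592/2)·log([dilute]/[conc]) = −(0.0592/2)·log(0.0887/1.58) = +0.037 V.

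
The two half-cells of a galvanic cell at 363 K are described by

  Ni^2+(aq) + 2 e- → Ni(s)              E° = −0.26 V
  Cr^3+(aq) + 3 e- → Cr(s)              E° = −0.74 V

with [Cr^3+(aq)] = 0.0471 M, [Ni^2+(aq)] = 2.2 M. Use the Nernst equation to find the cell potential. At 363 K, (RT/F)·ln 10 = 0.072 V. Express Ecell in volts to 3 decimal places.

+0.524 V

Ni²⁺/Ni is reduced (cathode, E° = −0.26 V) and Cr³⁺/Cr is oxidized (anode).
E°cell = −0.26 − (−0.74) = +0.48 V, with n = 6 electrons transferred.
For the overall reaction 3 Ni^2+(aq) + 2 Cr(s) → 3 Ni(s) + 2 Cr^3+(aq), Q = [Cr^3+(aq)]^2 / [Ni^2+(aq)]^3 = 0.000208, giving log Q = −3.681.
By the Nernst equation, E = +0.48 − (0.072/6)·(−3.681) = +0.524 V.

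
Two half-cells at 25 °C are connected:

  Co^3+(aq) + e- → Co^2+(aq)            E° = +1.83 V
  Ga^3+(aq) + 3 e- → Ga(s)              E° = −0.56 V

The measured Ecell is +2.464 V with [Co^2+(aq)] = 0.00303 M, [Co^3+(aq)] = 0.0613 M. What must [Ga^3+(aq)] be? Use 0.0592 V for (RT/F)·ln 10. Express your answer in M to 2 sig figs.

The Co³⁺/Co²⁺ couple has the larger reduction potential, so it is the cathode: E°cell = +1.83 − (−0.56) = +2.39 V and n = 3.
Rearranging E = E° − (0.0592/n)·log Q gives log Q = 3(+2.39 − (+2.464))/0.0592 = −3.750.
The balanced reaction is 3 Co^3+(aq) + Ga(s) → 3 Co^2+(aq) + Ga^3+(aq), so Q = ([Co^2+(aq)]^3·[Ga^3+(aq)]) / [Co^3+(aq)]^3.
Substituting the known concentrations and solving, log [Ga^3+(aq)] = 0.168 and [Ga^3+(aq)] = 1.5 M.

1.5 M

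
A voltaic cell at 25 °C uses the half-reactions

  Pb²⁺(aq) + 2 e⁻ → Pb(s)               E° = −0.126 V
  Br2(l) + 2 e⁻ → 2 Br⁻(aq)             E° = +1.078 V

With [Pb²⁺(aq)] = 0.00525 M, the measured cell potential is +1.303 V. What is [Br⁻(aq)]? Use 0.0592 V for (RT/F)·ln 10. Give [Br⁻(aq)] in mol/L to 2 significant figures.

The Br₂/Br⁻ couple has the larger reduction potential, so it is the cathode: E°cell = +1.078 − (−0.126) = +1.204 V and n = 2.
Since E = E° − (0.0592/n)·log Q, log Q = n(E° − E)/0.0592 = −3.345.
For Br2(l) + Pb(s) → 2 Br⁻(aq) + Pb²⁺(aq), the reaction quotient is Q = [Br⁻(aq)]^2·[Pb²⁺(aq)].
Solving for the unknown gives log [Br⁻(aq)] = −0.533, so [Br⁻(aq)] ≈ 0.29 M.

0.29 M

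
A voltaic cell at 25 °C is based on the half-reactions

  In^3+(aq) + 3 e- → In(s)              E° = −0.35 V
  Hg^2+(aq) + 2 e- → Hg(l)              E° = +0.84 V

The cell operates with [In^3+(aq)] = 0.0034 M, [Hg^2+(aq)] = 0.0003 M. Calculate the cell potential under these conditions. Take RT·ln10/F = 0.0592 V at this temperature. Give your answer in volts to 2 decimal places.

+1.13 V

Since E°(Hg²⁺/Hg) > E°(In³⁺/In), Hg²⁺/Hg serves as the cathode.
E°cell = E°cat − E°an = +0.84 − (−0.35) = +1.19 V; n = 6.
For the overall reaction 3 Hg^2+(aq) + 2 In(s) → 3 Hg(l) + 2 In^3+(aq), Q = [In^3+(aq)]^2 / [Hg^2+(aq)]^3 = 4.28×10^5, giving log Q = 5.632.
By the Nernst equation, E = +1.19 − (0.0592/6)·(5.632) = +1.13 V.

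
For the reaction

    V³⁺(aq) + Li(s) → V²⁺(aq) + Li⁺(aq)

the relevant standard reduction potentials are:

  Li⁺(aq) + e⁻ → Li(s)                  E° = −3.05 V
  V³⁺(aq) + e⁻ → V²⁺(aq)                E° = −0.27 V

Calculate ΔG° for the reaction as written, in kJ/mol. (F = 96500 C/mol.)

−268 kJ/mol

In the reaction as written V³⁺(aq) is reduced, so the V³⁺/V²⁺ couple is the cathode and Li⁺/Li is the anode.
E°cell = −0.27 − (−3.05) = +2.78 V; balancing electrons gives n = 1.
ΔG° = −nFE°cell = −(1)(96500)(+2.78) J/mol = −268 kJ/mol.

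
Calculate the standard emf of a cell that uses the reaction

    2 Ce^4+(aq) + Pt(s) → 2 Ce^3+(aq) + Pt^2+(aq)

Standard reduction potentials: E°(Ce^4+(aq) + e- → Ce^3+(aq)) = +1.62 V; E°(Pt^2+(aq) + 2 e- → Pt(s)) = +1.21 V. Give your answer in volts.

+0.41 V

In the reaction as written, Ce^4+(aq) is reduced (cathode) and Pt^2+(aq) is produced by oxidation at the anode.
E°cell = E°(cathode) − E°(anode) = +1.62 − (+1.21) = +0.41 V.
The positive value indicates the reaction is spontaneous as written.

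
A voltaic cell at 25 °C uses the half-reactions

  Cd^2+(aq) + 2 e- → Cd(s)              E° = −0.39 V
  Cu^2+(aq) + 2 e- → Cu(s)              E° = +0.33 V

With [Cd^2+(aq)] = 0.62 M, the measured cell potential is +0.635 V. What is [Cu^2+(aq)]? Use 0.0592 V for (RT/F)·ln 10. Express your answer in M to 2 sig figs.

With Cu²⁺/Cu at the cathode and Cd²⁺/Cd at the anode, E°cell = +0.33 − (−0.39) = +0.72 V (n = 2).
From the Nernst equation, log Q = n(E° − E)/0.0592 = 2·(+0.72 − (+0.635))/0.0592 = 2.872.
Balancing electrons gives Cu^2+(aq) + Cd(s) → Cu(s) + Cd^2+(aq); thus Q = [Cd^2+(aq)] / [Cu^2+(aq)].
Substituting the known concentrations and solving, log [Cu^2+(aq)] = −3.080 and [Cu^2+(aq)] = 0.00083 M.

0.00083 M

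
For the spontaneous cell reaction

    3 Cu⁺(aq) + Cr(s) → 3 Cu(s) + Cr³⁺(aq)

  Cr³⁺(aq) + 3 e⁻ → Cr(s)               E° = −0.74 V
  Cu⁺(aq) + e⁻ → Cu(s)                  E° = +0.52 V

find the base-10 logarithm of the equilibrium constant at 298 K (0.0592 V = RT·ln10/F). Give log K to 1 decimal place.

log K = 63.9

The Cu⁺/Cu couple is reduced (cathode); E°cell = +0.52 − (−0.74) = +1.26 V with n = 3.
At equilibrium E = 0, so log K = nE°cell / 0.0592 = (3)(+1.26) / 0.0592 = 63.9.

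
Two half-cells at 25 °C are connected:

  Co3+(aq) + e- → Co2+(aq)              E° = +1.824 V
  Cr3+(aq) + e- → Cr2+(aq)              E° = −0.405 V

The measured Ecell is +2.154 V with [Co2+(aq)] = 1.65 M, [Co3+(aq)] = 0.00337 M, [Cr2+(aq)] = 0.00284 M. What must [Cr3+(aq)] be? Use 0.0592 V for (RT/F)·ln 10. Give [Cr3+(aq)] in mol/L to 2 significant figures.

0.00011 M

With Co³⁺/Co²⁺ at the cathode and Cr³⁺/Cr²⁺ at the anode, E°cell = +1.824 − (−0.405) = +2.229 V (n = 1).
Rearranging E = E° − (0.0592/n)·log Q gives log Q = 1(+2.229 − (+2.154))/0.0592 = 1.267.
For Co3+(aq) + Cr2+(aq) → Co2+(aq) + Cr3+(aq), the reaction quotient is Q = ([Co2+(aq)]·[Cr3+(aq)]) / ([Co3+(aq)]·[Cr2+(aq)]).
Isolating [Cr3+(aq)] in Q = 10^{1.267} yields log [Cr3+(aq)] = −3.970, i.e. 0.00011 M.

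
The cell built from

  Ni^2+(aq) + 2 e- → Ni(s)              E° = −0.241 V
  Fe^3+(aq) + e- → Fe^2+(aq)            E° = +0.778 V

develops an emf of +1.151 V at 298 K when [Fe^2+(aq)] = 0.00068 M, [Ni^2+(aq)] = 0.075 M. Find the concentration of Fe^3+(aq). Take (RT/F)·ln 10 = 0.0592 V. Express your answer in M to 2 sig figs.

0.032 M

With Fe³⁺/Fe²⁺ at the cathode and Ni²⁺/Ni at the anode, E°cell = +0.778 − (−0.241) = +1.019 V (n = 2).
Since E = E° − (0.0592/n)·log Q, log Q = n(E° − E)/0.0592 = −4.459.
Balancing electrons gives 2 Fe^3+(aq) + Ni(s) → 2 Fe^2+(aq) + Ni^2+(aq); thus Q = ([Fe^2+(aq)]^2·[Ni^2+(aq)]) / [Fe^3+(aq)]^2.
Solving for the unknown gives log [Fe^3+(aq)] = −1.500, so [Fe^3+(aq)] ≈ 0.032 M.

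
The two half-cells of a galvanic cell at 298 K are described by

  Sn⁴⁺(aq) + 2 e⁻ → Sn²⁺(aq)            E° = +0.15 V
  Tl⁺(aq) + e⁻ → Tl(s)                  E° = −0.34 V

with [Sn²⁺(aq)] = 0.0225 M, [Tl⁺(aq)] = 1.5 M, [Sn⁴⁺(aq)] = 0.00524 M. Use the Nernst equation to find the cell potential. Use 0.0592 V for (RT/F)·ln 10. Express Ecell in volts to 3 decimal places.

+0.461 V

Sn⁴⁺/Sn²⁺ is reduced (cathode, E° = +0.15 V) and Tl⁺/Tl is oxidized (anode).
E°cell = E°cat − E°an = +0.15 − (−0.34) = +0.49 V; n = 2.
For the overall reaction Sn⁴⁺(aq) + 2 Tl(s) → Sn²⁺(aq) + 2 Tl⁺(aq), Q = ([Sn²⁺(aq)]·[Tl⁺(aq)]^2) / [Sn⁴⁺(aq)] = 9.66, giving log Q = 0.985.
By the Nernst equation, E = +0.49 − (0.0592/2)·(0.985) = +0.461 V.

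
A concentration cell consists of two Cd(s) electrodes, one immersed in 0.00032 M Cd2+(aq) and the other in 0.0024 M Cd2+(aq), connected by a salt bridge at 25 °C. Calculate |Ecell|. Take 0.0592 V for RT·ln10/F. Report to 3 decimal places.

For a concentration cell E°cell = 0, since both electrodes use the same couple.
The compartment with the higher Cd2+(aq) concentration (0.0024 M) acts as the cathode; ions are reduced there and produced at the dilute (0.00032 M) anode.
With n = 2, Ecell = −(0.0592/2)·log([dilute]/[conc]) = −(0.0592/2)·log(0.00032/0.0024) = +0.026 V.

0.026 V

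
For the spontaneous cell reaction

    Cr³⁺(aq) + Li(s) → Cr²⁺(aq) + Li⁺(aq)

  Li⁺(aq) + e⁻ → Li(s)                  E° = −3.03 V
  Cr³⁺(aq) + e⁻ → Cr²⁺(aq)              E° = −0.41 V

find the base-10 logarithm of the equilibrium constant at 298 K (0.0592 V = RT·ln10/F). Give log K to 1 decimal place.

The Cr³⁺/Cr²⁺ couple is reduced (cathode); E°cell = −0.41 − (−3.03) = +2.62 V with n = 1.
At equilibrium E = 0, so log K = nE°cell / 0.0592 = (1)(+2.62) / 0.0592 = 44.3.

log K = 44.3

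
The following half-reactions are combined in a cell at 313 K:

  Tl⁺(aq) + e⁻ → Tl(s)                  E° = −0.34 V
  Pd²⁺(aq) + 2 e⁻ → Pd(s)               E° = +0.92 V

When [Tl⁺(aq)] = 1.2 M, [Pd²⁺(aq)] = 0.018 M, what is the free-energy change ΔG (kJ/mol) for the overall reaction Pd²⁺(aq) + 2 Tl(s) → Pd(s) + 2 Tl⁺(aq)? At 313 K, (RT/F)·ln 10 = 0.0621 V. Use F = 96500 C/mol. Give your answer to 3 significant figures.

−232 kJ/mol

With Pd²⁺/Pd reduced at the cathode, E°cell = +0.92 − (−0.34) = +1.26 V and n = 2.
Here Q = [Tl⁺(aq)]^2 / [Pd²⁺(aq)] = 80 (log Q = 1.903), giving E = +1.26 − (0.0621/2)·(1.903) = +1.2009 V.
Finally ΔG = −nFE = −(2)(96500 C/mol)(+1.2009 V) = −232 kJ/mol.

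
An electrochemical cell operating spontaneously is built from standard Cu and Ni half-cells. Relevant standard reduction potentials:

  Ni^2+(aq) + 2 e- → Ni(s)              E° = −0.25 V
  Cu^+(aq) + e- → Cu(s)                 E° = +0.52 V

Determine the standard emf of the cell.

The Cu⁺/Cu couple has the higher E°, so Cu ion is reduced (cathode) and Ni is oxidized (anode).
E°cell = E°(cathode) − E°(anode) = +0.52 − (−0.25) = +0.77 V.

+0.77 V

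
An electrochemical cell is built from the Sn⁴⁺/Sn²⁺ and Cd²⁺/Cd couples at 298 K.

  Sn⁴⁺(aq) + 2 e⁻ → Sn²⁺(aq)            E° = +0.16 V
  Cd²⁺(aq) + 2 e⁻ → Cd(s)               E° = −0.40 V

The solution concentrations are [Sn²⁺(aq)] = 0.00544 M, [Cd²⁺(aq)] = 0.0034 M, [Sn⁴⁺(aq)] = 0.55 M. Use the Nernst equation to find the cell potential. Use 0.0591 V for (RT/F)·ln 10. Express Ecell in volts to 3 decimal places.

Sn⁴⁺/Sn²⁺ is reduced (cathode, E° = +0.16 V) and Cd²⁺/Cd is oxidized (anode).
E°cell = +0.16 − (−0.40) = +0.56 V, with n = 2 electrons transferred.
For the overall reaction Sn⁴⁺(aq) + Cd(s) → Sn²⁺(aq) + Cd²⁺(aq), Q = ([Sn²⁺(aq)]·[Cd²⁺(aq)]) / [Sn⁴⁺(aq)] = 3.36×10^−5, giving log Q = −4.473.
E = E° − (0.0591/n)·log Q = +0.56 − (0.0591/2)(−4.473) = +0.692 V.

+0.692 V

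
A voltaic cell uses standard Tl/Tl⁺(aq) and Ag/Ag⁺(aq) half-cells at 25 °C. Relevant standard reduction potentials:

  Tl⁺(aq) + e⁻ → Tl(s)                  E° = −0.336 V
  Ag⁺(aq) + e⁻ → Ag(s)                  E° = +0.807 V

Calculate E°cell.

The Ag⁺/Ag couple has the higher E°, so Ag ion is reduced (cathode) and Tl is oxidized (anode).
E°cell = E°(cathode) − E°(anode) = +0.807 − (−0.336) = +1.143 V.

+1.143 V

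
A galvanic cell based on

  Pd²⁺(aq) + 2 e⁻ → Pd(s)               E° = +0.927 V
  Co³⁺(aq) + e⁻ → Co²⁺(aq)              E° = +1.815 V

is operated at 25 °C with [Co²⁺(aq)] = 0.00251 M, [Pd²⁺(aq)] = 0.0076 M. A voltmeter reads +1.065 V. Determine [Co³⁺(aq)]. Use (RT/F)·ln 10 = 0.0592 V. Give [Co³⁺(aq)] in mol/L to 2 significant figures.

0.21 M

Co³⁺/Co²⁺ is the cathode (higher E°); E°cell = +1.815 − (+0.927) = +0.888 V with n = 2.
Rearranging E = E° − (0.0592/n)·log Q gives log Q = 2(+0.888 − (+1.065))/0.0592 = −5.980.
The balanced reaction is 2 Co³⁺(aq) + Pd(s) → 2 Co²⁺(aq) + Pd²⁺(aq), so Q = ([Co²⁺(aq)]^2·[Pd²⁺(aq)]) / [Co³⁺(aq)]^2.
Isolating [Co³⁺(aq)] in Q = 10^{−5.980} yields log [Co³⁺(aq)] = −0.670, i.e. 0.21 M.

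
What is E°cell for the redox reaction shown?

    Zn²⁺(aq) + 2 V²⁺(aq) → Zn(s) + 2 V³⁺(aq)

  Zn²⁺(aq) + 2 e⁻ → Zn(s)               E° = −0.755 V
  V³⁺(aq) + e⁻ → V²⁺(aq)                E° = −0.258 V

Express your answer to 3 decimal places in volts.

−0.497 V

In the reaction as written, Zn²⁺(aq) is reduced (cathode) and V³⁺(aq) is produced by oxidation at the anode.
E°cell = E°(cathode) − E°(anode) = −0.755 − (−0.258) = −0.497 V.
The negative E°cell means the reaction is non-spontaneous in the direction written.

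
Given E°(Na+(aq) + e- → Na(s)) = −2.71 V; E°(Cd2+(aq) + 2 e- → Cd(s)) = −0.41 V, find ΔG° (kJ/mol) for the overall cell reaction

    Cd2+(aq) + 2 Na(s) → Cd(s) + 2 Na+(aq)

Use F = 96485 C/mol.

−444 kJ/mol

In the reaction as written Cd2+(aq) is reduced, so the Cd²⁺/Cd couple is the cathode and Na⁺/Na is the anode.
E°cell = −0.41 − (−2.71) = +2.30 V; balancing electrons gives n = 2.
ΔG° = −nFE°cell = −(2)(96485)(+2.30) J/mol = −444 kJ/mol.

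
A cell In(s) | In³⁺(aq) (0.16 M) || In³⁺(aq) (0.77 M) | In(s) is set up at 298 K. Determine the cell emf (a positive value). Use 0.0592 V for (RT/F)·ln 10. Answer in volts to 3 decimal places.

For a concentration cell E°cell = 0, since both electrodes use the same couple.
The compartment with the higher In³⁺(aq) concentration (0.77 M) acts as the cathode; ions are reduced there and produced at the dilute (0.16 M) anode.
With n = 3, Ecell = −(0.0592/3)·log([dilute]/[conc]) = −(0.0592/3)·log(0.16/0.77) = +0.013 V.

0.013 V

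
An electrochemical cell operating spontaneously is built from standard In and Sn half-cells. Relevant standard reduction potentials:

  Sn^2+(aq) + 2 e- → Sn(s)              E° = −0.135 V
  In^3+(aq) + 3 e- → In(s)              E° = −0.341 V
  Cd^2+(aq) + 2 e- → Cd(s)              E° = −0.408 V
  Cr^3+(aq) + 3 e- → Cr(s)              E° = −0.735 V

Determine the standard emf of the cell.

+0.206 V

The Sn²⁺/Sn couple has the higher E°, so Sn ion is reduced (cathode) and In is oxidized (anode).
E°cell = E°(cathode) − E°(anode) = −0.135 − (−0.341) = +0.206 V.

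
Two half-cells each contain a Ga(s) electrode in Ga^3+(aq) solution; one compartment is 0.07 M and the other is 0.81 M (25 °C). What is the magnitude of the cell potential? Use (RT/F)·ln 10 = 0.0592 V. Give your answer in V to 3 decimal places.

0.021 V

For a concentration cell E°cell = 0, since both electrodes use the same couple.
The compartment with the higher Ga^3+(aq) concentration (0.81 M) acts as the cathode; ions are reduced there and produced at the dilute (0.07 M) anode.
With n = 3, Ecell = −(0.0592/3)·log([dilute]/[conc]) = −(0.0592/3)·log(0.07/0.81) = +0.021 V.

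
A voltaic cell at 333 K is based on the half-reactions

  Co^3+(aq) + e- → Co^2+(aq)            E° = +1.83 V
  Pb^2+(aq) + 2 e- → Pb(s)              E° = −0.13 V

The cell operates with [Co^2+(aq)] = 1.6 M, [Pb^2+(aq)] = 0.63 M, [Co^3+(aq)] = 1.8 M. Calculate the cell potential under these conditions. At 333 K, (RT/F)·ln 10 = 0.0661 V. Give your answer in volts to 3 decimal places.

+1.970 V

Co³⁺/Co²⁺ is reduced (cathode, E° = +1.83 V) and Pb²⁺/Pb is oxidized (anode).
E°cell = E°cat − E°an = +1.83 − (−0.13) = +1.96 V; n = 2.
The balanced reaction is 2 Co^3+(aq) + Pb(s) → 2 Co^2+(aq) + Pb^2+(aq), so Q = ([Co^2+(aq)]^2·[Pb^2+(aq)]) / [Co^3+(aq)]^2 = 0.498 and log Q = −0.303.
E = E° − (0.0661/n)·log Q = +1.96 − (0.0661/2)(−0.303) = +1.970 V.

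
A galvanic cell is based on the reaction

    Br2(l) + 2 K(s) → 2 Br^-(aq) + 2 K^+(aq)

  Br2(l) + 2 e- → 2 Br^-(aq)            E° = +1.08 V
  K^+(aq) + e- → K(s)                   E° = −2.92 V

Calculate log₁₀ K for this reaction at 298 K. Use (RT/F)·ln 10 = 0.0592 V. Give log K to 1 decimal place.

log K = 135.1

The Br₂/Br⁻ couple is reduced (cathode); E°cell = +1.08 − (−2.92) = +4.00 V with n = 2.
At equilibrium E = 0, so log K = nE°cell / 0.0592 = (2)(+4.00) / 0.0592 = 135.1.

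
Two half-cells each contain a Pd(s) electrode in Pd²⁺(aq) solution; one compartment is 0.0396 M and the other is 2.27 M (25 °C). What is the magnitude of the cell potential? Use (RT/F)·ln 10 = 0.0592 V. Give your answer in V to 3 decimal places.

For a concentration cell E°cell = 0, since both electrodes use the same couple.
The compartment with the higher Pd²⁺(aq) concentration (2.27 M) acts as the cathode; ions are reduced there and produced at the dilute (0.0396 M) anode.
With n = 2, Ecell = −(0.0592/2)·log([dilute]/[conc]) = −(0.0592/2)·log(0.0396/2.27) = +0.052 V.

0.052 V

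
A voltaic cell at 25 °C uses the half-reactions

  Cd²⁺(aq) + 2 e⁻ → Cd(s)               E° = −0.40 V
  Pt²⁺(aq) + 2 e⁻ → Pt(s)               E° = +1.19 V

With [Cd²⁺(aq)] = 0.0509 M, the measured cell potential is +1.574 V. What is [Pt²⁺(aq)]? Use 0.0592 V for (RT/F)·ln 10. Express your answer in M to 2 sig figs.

0.015 M

The Pt²⁺/Pt couple has the larger reduction potential, so it is the cathode: E°cell = +1.19 − (−0.40) = +1.59 V and n = 2.
From the Nernst equation, log Q = n(E° − E)/0.0592 = 2·(+1.59 − (+1.574))/0.0592 = 0.541.
For Pt²⁺(aq) + Cd(s) → Pt(s) + Cd²⁺(aq), the reaction quotient is Q = [Cd²⁺(aq)] / [Pt²⁺(aq)].
Isolating [Pt²⁺(aq)] in Q = 10^{0.541} yields log [Pt²⁺(aq)] = −1.834, i.e. 0.015 M.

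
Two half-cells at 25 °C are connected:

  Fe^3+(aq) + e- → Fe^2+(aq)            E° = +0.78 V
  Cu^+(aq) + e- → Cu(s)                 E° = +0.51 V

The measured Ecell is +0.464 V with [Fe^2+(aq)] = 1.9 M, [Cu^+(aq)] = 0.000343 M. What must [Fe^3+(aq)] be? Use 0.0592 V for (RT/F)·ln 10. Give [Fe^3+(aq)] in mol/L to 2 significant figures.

With Fe³⁺/Fe²⁺ at the cathode and Cu⁺/Cu at the anode, E°cell = +0.78 − (+0.51) = +0.27 V (n = 1).
From the Nernst equation, log Q = n(E° − E)/0.0592 = 1·(+0.27 − (+0.464))/0.0592 = −3.277.
The balanced reaction is Fe^3+(aq) + Cu(s) → Fe^2+(aq) + Cu^+(aq), so Q = ([Fe^2+(aq)]·[Cu^+(aq)]) / [Fe^3+(aq)].
Substituting the known concentrations and solving, log [Fe^3+(aq)] = 0.091 and [Fe^3+(aq)] = 1.2 M.

1.2 M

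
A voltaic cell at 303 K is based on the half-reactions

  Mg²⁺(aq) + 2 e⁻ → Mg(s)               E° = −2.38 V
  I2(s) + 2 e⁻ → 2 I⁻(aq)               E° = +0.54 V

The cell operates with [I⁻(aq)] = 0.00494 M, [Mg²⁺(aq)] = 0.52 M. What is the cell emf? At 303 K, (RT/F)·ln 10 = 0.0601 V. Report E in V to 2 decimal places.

Since E°(I₂/I⁻) > E°(Mg²⁺/Mg), I₂/I⁻ serves as the cathode.
E°cell = +0.54 − (−2.38) = +2.92 V, with n = 2 electrons transferred.
The balanced reaction is I2(s) + Mg(s) → 2 I⁻(aq) + Mg²⁺(aq), so Q = [I⁻(aq)]^2·[Mg²⁺(aq)] = 1.27×10^−5 and log Q = −4.897.
By the Nernst equation, E = +2.92 − (0.0601/2)·(−4.897) = +3.07 V.

+3.07 V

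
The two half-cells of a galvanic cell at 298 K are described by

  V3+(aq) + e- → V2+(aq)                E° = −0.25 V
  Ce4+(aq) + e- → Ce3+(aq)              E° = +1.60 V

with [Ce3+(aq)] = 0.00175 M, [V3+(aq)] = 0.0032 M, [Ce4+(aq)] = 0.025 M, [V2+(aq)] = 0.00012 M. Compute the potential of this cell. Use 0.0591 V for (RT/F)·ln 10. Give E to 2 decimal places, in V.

Since E°(Ce⁴⁺/Ce³⁺) > E°(V³⁺/V²⁺), Ce⁴⁺/Ce³⁺ serves as the cathode.
E°cell = +1.60 − (−0.25) = +1.85 V, with n = 1 electron transferred.
Balancing gives Ce4+(aq) + V2+(aq) → Ce3+(aq) + V3+(aq); hence Q = ([Ce3+(aq)]·[V3+(aq)]) / ([Ce4+(aq)]·[V2+(aq)]) = 1.87 (log Q = 0.271).
Applying E = E° − (RT ln10/nF)·log Q gives +1.85 − (0.0591/1)(0.271) = +1.83 V.

+1.83 V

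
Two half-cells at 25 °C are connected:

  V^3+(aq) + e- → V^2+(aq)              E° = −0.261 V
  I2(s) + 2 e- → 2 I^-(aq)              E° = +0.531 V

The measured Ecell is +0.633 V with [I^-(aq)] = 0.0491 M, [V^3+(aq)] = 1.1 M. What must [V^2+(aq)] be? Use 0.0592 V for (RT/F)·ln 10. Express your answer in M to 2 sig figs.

I₂/I⁻ is the cathode (higher E°); E°cell = +0.531 − (−0.261) = +0.792 V with n = 2.
Since E = E° − (0.0592/n)·log Q, log Q = n(E° − E)/0.0592 = 5.372.
Balancing electrons gives I2(s) + 2 V^2+(aq) → 2 I^-(aq) + 2 V^3+(aq); thus Q = ([I^-(aq)]^2·[V^3+(aq)]^2) / [V^2+(aq)]^2.
Solving for the unknown gives log [V^2+(aq)] = −3.954, so [V^2+(aq)] ≈ 0.00011 M.

0.00011 M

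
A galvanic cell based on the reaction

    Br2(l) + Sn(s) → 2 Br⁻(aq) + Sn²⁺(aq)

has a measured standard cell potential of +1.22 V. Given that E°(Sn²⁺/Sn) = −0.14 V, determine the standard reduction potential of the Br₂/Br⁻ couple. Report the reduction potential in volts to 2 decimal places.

In the reaction as written the Br₂/Br⁻ couple is reduced (cathode) and Sn²⁺/Sn is oxidized (anode), so E°cell = E°(Br₂/Br⁻) − E°(Sn²⁺/Sn).
E°(Br₂/Br⁻) = E°cell + E°(anode) = +1.22 + (−0.14) = +1.08 V.

+1.08 V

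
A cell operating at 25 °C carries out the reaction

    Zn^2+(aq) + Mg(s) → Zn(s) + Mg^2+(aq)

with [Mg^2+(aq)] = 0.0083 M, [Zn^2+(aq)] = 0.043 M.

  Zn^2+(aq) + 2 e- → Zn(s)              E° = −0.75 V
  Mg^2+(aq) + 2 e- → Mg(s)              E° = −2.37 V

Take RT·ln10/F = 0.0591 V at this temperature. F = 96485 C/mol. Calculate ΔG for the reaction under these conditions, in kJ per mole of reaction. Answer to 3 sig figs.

E°cell = −0.75 − (−2.37) = +1.62 V; the balanced reaction transfers n = 2 electrons.
Here Q = [Mg^2+(aq)] / [Zn^2+(aq)] = 0.193 (log Q = −0.714), giving E = +1.62 − (0.0591/2)·(−0.714) = +1.6411 V.
Finally ΔG = −nFE = −(2)(96485 C/mol)(+1.6411 V) = −317 kJ/mol.

−317 kJ/mol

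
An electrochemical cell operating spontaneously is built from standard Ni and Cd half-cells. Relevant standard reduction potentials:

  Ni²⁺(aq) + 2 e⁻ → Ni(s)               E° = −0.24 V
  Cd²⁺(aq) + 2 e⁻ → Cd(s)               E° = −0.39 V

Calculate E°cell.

+0.15 V

Of the two couples in this cell, the one with the more positive reduction potential is reduced at the cathode: here that is Ni²⁺/Ni (−0.24 V); Cd²⁺/Cd (−0.39 V) is the anode.
E°cell = E°(cathode) − E°(anode) = −0.24 − (−0.39) = +0.15 V.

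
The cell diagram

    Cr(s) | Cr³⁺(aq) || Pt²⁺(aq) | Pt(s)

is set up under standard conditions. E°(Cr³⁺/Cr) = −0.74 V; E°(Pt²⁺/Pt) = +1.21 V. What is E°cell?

By convention the left-hand electrode in cell notation is the anode (oxidation) and the right-hand electrode is the cathode (reduction).
E°cell = E°(right) − E°(left) = +1.21 − (−0.74) = +1.95 V.

+1.95 V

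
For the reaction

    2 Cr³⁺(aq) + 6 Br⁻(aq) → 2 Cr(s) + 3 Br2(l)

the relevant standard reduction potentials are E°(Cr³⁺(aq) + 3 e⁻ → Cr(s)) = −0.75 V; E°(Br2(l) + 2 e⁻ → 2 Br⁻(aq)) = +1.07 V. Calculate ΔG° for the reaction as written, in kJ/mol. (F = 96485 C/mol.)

In the reaction as written Cr³⁺(aq) is reduced, so the Cr³⁺/Cr couple is the cathode and Br₂/Br⁻ is the anode.
E°cell = −0.75 − (+1.07) = −1.82 V; balancing electrons gives n = 6.
ΔG° = −nFE°cell = −(6)(96485)(−1.82) J/mol = +1054 kJ/mol.

+1054 kJ/mol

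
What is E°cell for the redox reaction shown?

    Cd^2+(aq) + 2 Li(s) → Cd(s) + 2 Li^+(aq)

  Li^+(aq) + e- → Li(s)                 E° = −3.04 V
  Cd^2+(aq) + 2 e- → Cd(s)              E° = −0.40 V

+2.64 V

Cd^2+(aq) gains electrons, so the Cd²⁺/Cd couple is the cathode; the Li⁺/Li couple is the anode.
E°cell = E°(cathode) − E°(anode) = −0.40 − (−3.04) = +2.64 V.
The positive value indicates the reaction is spontaneous as written.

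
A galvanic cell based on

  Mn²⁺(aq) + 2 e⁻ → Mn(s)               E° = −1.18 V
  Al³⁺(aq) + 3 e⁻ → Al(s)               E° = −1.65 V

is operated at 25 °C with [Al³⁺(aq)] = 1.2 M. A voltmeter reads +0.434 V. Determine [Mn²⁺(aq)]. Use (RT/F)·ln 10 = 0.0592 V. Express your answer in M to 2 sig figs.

0.069 M

Mn²⁺/Mn is the cathode (higher E°); E°cell = −1.18 − (−1.65) = +0.47 V with n = 6.
From the Nernst equation, log Q = n(E° − E)/0.0592 = 6·(+0.47 − (+0.434))/0.0592 = 3.649.
Balancing electrons gives 3 Mn²⁺(aq) + 2 Al(s) → 3 Mn(s) + 2 Al³⁺(aq); thus Q = [Al³⁺(aq)]^2 / [Mn²⁺(aq)]^3.
Substituting the known concentrations and solving, log [Mn²⁺(aq)] = −1.164 and [Mn²⁺(aq)] = 0.069 M.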